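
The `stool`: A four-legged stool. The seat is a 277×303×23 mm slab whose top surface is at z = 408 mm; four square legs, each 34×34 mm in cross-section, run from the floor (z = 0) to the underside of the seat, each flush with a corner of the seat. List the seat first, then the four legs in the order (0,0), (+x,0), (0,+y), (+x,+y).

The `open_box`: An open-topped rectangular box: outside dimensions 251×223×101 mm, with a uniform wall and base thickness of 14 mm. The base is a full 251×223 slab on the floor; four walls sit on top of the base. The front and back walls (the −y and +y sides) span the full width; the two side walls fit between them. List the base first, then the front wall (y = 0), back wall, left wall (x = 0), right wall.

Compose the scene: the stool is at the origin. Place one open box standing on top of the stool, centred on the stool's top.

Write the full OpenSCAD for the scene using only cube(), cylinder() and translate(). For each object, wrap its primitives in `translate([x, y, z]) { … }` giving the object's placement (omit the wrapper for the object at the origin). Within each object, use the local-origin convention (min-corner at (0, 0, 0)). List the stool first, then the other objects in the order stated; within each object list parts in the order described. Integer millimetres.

translate([0, 0, 385]) cube([277, 303, 23]);
cube([34, 34, 385]);
translate([243, 0, 0]) cube([34, 34, 385]);
translate([0, 269, 0]) cube([34, 34, 385]);
translate([243, 269, 0]) cube([34, 34, 385]);
translate([13, 40, 408]) {
  cube([251, 223, 14]);
  translate([0, 0, 14]) cube([251, 14, 87]);
  translate([0, 209, 14]) cube([251, 14, 87]);
  translate([0, 14, 14]) cube([14, 195, 87]);
  translate([237, 14, 14]) cube([14, 195, 87]);
}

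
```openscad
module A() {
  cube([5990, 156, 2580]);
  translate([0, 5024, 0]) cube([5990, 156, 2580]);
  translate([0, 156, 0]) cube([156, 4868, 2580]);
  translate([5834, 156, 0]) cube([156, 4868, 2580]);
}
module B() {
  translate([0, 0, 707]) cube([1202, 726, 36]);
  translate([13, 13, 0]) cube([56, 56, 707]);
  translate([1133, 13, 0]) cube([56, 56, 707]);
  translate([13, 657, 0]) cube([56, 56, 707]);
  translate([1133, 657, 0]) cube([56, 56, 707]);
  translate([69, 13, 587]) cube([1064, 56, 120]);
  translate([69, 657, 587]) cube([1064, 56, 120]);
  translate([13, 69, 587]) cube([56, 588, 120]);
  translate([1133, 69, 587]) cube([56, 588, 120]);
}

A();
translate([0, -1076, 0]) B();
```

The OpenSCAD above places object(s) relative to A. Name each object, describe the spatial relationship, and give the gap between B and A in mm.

The table's nearest face is 350 mm from the house frame's −y face.

A is a house frame. B is a table. The table is on the floor beside the house frame on its −y side. The gap between the table and the house frame is 350 mm.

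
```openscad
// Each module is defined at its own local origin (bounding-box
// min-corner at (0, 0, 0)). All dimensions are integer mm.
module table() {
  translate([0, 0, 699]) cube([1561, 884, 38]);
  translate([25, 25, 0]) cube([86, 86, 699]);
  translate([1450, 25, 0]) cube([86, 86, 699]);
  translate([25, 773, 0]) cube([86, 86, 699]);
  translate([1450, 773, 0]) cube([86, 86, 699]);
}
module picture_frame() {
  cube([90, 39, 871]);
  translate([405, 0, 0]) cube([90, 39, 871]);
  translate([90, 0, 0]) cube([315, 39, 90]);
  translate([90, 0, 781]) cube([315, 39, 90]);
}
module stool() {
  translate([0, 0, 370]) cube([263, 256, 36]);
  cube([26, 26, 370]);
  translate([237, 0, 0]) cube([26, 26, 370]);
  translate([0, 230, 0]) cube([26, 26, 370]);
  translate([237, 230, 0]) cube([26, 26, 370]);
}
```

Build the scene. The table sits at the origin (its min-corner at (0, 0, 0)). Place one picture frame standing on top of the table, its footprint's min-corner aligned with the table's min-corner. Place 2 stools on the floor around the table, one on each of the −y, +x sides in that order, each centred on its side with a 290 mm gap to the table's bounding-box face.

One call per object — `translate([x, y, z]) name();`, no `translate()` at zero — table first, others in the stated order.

table();
translate([0, 0, 737]) picture_frame();
translate([649, -546, 0]) stool();
translate([1851, 314, 0]) stool();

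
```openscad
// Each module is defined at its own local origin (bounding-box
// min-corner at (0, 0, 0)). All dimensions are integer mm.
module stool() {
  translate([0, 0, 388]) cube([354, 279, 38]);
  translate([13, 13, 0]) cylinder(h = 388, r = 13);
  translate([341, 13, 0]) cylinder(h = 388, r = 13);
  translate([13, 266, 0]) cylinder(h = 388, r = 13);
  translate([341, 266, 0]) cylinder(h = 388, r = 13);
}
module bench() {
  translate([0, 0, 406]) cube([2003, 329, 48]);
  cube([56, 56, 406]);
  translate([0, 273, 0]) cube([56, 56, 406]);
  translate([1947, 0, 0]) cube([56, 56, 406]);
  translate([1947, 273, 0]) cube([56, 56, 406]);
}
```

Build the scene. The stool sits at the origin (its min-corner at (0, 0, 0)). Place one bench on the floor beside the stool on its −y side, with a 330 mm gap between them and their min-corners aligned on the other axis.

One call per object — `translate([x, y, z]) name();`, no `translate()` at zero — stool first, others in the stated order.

stool();
translate([0, -659, 0]) bench();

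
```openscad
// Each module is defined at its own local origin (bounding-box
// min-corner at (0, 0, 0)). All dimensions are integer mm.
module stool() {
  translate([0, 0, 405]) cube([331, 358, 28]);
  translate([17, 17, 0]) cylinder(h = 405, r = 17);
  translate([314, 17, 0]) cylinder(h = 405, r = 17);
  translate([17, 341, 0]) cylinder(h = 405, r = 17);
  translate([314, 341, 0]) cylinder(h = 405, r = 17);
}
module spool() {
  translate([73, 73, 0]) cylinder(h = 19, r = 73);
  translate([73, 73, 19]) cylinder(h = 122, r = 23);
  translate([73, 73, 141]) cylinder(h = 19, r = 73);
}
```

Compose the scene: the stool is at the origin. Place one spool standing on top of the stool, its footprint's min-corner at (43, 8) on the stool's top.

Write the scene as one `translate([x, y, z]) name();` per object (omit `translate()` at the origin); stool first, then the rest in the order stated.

stool();
translate([43, 8, 433]) spool();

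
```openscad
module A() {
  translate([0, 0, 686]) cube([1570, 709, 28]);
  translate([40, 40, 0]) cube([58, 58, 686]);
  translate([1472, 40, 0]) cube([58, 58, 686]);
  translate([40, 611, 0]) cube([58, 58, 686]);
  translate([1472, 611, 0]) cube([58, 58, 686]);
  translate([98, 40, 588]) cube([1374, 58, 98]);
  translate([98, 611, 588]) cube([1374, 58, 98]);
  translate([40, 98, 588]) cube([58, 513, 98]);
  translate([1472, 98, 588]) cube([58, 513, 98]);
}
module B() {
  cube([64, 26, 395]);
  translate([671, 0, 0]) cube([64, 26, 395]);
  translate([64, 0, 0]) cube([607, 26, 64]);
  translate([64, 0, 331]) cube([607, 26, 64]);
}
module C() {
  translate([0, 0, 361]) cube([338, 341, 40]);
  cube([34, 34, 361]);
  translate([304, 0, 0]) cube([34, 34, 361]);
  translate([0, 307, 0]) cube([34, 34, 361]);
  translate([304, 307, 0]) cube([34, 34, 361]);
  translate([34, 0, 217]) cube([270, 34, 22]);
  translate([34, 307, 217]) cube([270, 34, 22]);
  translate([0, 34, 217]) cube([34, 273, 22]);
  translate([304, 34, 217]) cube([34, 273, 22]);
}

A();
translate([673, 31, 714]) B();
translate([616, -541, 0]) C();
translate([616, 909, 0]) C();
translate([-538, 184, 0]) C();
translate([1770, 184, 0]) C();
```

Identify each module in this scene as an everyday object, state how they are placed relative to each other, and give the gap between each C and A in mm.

A is a table. B is a picture frame. C is a stool. The picture frame is on top of the table. Four stools sit around the table at the −y, +y, −x, +x sides. The gap between each stool and the table is 200 mm.

Each stool's nearest face is 200 mm from the table's bounding box.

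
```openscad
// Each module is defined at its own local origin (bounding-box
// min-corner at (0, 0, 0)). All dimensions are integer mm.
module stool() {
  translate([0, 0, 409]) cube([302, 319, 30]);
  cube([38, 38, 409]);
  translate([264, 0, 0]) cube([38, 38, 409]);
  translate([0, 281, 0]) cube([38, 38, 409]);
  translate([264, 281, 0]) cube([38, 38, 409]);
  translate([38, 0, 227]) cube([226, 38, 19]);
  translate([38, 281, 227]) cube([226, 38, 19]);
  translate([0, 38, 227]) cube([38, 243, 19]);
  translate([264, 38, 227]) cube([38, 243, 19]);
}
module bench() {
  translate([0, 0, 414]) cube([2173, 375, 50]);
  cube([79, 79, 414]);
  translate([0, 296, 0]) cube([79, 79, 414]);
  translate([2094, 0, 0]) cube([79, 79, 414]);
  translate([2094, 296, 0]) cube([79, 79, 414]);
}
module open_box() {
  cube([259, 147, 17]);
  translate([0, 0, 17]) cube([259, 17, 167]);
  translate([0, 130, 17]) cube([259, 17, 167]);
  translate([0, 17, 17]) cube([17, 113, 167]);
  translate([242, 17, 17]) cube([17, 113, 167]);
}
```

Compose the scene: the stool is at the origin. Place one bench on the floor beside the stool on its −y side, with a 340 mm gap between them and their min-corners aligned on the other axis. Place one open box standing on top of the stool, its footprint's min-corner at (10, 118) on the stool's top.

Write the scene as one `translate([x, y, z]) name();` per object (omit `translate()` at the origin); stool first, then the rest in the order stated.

stool();
translate([0, -715, 0]) bench();
translate([10, 118, 439]) open_box();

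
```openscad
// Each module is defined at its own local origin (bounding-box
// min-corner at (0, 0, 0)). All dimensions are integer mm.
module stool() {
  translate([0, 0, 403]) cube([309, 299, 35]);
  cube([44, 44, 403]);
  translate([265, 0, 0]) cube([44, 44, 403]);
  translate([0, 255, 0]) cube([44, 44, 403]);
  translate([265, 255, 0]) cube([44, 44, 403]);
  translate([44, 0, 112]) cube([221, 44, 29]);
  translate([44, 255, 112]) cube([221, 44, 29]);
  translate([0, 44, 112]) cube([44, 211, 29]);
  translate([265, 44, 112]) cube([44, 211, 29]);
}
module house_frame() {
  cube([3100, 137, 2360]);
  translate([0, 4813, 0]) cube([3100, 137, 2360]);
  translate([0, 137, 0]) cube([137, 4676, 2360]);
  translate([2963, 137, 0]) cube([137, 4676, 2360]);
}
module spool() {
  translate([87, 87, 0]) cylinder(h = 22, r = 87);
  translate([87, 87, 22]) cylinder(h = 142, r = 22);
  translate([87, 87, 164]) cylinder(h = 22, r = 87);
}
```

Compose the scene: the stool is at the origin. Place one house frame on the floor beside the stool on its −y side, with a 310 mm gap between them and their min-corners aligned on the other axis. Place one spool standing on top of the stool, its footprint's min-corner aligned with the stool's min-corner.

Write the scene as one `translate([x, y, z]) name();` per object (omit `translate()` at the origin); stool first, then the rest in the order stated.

stool();
translate([0, -5260, 0]) house_frame();
translate([0, 0, 438]) spool();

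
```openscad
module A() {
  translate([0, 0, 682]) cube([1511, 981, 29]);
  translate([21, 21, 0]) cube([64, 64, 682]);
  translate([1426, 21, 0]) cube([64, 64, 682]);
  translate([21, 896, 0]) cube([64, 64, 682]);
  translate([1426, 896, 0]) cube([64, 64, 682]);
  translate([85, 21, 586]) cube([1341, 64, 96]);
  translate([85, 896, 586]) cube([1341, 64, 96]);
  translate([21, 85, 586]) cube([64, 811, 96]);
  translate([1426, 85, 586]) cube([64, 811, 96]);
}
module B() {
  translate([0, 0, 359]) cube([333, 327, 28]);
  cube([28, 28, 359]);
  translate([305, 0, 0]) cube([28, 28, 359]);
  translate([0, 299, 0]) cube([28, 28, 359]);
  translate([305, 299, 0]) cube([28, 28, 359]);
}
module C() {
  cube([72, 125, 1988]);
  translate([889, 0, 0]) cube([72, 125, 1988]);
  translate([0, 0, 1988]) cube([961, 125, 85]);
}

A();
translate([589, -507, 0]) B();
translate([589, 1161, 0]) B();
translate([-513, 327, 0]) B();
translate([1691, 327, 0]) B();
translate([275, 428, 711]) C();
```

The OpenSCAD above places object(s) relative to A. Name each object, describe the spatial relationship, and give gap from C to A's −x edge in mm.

The door frame's min-x is at 275; the table's min-x is 0; gap = 275 mm.

A is a table. B is a stool. C is a door frame. Four stools sit around the table at the −y, +y, −x, +x sides. The door frame is on top of the table, centred. The gap from the door frame to the table's −x edge is 275 mm.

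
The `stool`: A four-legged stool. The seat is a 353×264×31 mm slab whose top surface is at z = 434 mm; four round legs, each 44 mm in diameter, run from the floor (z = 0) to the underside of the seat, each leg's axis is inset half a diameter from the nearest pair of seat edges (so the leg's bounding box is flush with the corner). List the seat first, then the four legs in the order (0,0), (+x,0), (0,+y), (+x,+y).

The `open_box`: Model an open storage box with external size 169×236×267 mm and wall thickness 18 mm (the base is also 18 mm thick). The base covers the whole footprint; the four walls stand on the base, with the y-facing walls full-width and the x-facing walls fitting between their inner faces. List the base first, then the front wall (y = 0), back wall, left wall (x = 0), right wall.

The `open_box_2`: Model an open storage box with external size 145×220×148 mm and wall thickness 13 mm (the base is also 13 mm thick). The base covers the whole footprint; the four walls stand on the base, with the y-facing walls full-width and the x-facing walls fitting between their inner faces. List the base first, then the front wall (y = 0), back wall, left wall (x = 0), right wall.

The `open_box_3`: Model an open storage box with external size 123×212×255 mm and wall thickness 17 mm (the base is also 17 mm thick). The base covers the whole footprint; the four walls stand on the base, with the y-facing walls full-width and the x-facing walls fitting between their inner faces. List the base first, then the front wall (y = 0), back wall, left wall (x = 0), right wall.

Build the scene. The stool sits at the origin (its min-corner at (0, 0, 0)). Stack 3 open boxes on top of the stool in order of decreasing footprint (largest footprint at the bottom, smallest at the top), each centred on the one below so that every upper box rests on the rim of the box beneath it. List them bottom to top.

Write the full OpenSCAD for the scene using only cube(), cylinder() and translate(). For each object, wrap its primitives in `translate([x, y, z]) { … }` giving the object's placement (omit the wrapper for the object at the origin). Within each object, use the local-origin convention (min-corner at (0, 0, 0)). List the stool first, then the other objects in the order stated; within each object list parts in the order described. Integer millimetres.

translate([0, 0, 403]) cube([353, 264, 31]);
translate([22, 22, 0]) cylinder(h = 403, r = 22);
translate([331, 22, 0]) cylinder(h = 403, r = 22);
translate([22, 242, 0]) cylinder(h = 403, r = 22);
translate([331, 242, 0]) cylinder(h = 403, r = 22);
translate([92, 14, 434]) {
  cube([169, 236, 18]);
  translate([0, 0, 18]) cube([169, 18, 249]);
  translate([0, 218, 18]) cube([169, 18, 249]);
  translate([0, 18, 18]) cube([18, 200, 249]);
  translate([151, 18, 18]) cube([18, 200, 249]);
}
translate([104, 22, 701]) {
  cube([145, 220, 13]);
  translate([0, 0, 13]) cube([145, 13, 135]);
  translate([0, 207, 13]) cube([145, 13, 135]);
  translate([0, 13, 13]) cube([13, 194, 135]);
  translate([132, 13, 13]) cube([13, 194, 135]);
}
translate([115, 26, 849]) {
  cube([123, 212, 17]);
  translate([0, 0, 17]) cube([123, 17, 238]);
  translate([0, 195, 17]) cube([123, 17, 238]);
  translate([0, 17, 17]) cube([17, 178, 238]);
  translate([106, 17, 17]) cube([17, 178, 238]);
}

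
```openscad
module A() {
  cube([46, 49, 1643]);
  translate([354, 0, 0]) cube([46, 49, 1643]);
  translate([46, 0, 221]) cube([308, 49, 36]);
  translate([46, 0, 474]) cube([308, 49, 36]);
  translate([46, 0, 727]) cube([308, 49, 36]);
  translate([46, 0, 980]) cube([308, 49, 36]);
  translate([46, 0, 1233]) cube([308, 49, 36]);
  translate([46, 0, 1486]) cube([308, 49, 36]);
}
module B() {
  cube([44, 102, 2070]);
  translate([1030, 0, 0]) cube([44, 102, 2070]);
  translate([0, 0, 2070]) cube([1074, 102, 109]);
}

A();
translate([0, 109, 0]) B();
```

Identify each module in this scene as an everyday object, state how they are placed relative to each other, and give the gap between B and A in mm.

The door frame's nearest face is 60 mm from the ladder's +y face.

A is a ladder. B is a door frame. The door frame is on the floor beside the ladder on its +y side. The gap between the door frame and the ladder is 60 mm.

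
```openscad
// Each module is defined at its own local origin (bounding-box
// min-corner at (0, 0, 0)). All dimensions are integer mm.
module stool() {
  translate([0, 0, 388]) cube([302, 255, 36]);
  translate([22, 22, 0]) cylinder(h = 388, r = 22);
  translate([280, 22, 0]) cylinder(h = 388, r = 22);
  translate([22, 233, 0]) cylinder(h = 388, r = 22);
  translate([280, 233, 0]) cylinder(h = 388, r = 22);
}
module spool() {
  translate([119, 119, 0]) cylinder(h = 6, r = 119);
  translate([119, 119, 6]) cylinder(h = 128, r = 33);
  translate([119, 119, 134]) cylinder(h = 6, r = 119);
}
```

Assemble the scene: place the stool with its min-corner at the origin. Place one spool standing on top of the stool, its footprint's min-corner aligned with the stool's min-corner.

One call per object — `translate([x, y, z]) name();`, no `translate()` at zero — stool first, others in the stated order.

stool();
translate([0, 0, 424]) spool();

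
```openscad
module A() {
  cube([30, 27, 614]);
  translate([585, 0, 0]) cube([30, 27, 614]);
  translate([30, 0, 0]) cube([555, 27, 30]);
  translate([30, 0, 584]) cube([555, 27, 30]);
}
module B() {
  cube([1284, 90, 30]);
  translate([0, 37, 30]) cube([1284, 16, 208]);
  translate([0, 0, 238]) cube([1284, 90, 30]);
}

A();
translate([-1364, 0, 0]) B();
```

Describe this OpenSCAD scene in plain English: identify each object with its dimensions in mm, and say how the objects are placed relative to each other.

A is a picture frame with a 555×554 mm rectangular opening (x by z) and a uniform 30 mm border on every side. Frame depth is 27 mm along y. It is built from two vertical stiles running the full outside height and two horizontal rails spanning the gap between the stiles.

B is an I-beam lying along x, 1284 mm long. Overall section height 268 mm. Two flanges 90 mm wide (y) and 30 mm thick, one on the floor and one at the top; a web 16 mm thick runs between them, centred on the flange width.

The I-beam is on the floor beside the picture frame on its −x side.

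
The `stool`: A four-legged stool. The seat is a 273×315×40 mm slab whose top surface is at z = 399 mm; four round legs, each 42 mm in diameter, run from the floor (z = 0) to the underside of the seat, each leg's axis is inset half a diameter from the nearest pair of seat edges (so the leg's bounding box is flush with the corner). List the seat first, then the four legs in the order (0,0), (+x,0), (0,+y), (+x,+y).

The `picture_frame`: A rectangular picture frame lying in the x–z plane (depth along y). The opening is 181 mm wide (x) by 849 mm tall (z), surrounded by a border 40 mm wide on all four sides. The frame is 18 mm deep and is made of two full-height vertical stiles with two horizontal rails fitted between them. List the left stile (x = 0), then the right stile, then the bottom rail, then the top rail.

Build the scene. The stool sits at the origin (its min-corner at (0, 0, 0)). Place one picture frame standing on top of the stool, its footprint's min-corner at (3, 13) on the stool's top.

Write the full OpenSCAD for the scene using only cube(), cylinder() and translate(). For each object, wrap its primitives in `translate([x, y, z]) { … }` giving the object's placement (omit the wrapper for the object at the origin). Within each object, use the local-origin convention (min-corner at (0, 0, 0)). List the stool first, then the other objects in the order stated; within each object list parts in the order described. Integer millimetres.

translate([0, 0, 359]) cube([273, 315, 40]);
translate([21, 21, 0]) cylinder(h = 359, r = 21);
translate([252, 21, 0]) cylinder(h = 359, r = 21);
translate([21, 294, 0]) cylinder(h = 359, r = 21);
translate([252, 294, 0]) cylinder(h = 359, r = 21);
translate([3, 13, 399]) {
  cube([40, 18, 929]);
  translate([221, 0, 0]) cube([40, 18, 929]);
  translate([40, 0, 0]) cube([181, 18, 40]);
  translate([40, 0, 889]) cube([181, 18, 40]);
}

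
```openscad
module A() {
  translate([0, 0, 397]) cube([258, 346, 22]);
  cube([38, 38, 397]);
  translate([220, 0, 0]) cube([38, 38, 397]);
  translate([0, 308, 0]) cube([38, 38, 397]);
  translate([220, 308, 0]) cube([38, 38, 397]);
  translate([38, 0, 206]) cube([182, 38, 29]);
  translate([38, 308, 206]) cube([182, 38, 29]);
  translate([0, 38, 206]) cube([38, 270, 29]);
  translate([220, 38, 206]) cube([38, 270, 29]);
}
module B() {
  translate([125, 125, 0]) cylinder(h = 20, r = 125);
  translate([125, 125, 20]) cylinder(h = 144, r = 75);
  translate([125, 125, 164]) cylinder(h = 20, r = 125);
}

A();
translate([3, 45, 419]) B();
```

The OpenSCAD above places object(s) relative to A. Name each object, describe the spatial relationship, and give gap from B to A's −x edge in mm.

The spool's min-x is at 3; the stool's min-x is 0; gap = 3 mm.

A is a stool. B is a spool. The spool is on top of the stool. The gap from the spool to the stool's −x edge is 3 mm.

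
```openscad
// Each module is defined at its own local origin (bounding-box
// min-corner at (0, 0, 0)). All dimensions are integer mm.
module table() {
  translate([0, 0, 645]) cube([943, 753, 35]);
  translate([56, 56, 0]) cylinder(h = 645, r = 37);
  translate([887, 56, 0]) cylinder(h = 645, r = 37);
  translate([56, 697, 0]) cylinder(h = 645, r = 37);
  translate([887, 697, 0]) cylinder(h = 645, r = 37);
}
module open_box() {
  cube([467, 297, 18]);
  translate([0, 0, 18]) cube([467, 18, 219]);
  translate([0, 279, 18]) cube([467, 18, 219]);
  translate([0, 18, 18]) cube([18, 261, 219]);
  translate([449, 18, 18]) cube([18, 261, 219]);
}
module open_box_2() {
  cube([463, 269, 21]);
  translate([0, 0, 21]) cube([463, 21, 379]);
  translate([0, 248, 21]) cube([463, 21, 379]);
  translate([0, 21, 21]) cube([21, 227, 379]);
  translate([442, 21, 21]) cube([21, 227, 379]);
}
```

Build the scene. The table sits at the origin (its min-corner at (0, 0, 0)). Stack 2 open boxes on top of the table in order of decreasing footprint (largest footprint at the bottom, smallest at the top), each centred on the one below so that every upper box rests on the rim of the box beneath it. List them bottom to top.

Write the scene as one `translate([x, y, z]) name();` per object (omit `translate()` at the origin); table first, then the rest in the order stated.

table();
translate([238, 228, 680]) open_box();
translate([240, 242, 917]) open_box_2();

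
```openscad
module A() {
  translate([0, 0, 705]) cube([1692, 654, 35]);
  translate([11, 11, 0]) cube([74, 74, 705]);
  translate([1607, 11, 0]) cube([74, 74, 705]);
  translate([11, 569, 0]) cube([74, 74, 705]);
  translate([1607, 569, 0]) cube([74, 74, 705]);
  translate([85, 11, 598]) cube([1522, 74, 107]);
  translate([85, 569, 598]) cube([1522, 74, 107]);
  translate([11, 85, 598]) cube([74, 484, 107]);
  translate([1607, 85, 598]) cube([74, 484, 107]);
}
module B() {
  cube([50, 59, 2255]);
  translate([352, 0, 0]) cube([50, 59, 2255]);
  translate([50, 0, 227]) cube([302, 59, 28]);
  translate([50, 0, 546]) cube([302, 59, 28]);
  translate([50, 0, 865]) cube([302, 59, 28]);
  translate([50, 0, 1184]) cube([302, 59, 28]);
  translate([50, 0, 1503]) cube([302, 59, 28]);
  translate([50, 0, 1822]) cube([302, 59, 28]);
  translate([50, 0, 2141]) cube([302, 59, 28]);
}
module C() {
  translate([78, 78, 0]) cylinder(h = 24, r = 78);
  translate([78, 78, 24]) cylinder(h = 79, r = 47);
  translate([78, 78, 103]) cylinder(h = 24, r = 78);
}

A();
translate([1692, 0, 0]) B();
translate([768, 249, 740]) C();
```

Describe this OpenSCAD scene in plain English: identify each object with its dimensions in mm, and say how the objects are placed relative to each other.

A is a rectangular dining table. The top is 1692×654×35 mm with its upper surface at z = 740 mm. It stands on four 74×74 mm square legs, each inset 11 mm from the nearest pair of top edges, running from the floor to the underside of the top. Four apron rails, 74 mm thick and 107 mm tall, run between adjacent legs with their top edges flush with the underside of the top and their outer faces flush with the legs' outer faces.

B is a wooden ladder with two side rails of 50×59 mm section and 2255 mm height, set 402 mm apart overall. Between them run 7 rectangular rungs (59 mm deep, 28 mm thick), front faces flush with the rails' −y face. The bottom of the first rung is 227 mm above the floor and each subsequent rung is 319 mm higher than the one below.

C is a spool: two coaxial disc flanges of radius 78 mm and thickness 24 mm, joined by a core cylinder of radius 47 mm and height 79 mm. The lower flange rests on z = 0 and the three cylinders share a vertical axis.

The ladder is against the table's +x side, with their −y faces flush. The spool is on top of the table, centred.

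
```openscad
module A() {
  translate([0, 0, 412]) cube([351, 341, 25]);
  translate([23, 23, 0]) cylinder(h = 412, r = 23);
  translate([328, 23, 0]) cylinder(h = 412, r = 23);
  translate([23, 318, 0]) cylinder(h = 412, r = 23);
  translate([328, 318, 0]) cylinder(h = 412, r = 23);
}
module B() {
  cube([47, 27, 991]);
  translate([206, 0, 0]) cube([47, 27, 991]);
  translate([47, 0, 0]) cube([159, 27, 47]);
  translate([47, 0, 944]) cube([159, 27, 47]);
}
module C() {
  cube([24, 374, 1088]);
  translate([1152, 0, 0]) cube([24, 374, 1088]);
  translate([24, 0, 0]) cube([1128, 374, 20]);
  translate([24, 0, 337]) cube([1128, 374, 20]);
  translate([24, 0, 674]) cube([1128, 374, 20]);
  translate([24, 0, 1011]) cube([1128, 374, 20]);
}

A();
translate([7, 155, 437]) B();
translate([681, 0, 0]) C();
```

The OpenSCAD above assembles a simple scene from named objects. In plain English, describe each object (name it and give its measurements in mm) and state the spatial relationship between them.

A is a simple wooden stool: a rectangular seat 351 mm (x) by 341 mm (y), 25 mm thick, top face at z = 437 mm, on four round legs, each 46 mm in diameter. The legs rest on z = 0, each leg's axis is inset half a diameter from the nearest pair of seat edges (so the leg's bounding box is flush with the corner).

B is a picture frame with a 159×897 mm rectangular opening (x by z) and a uniform 47 mm border on every side. Frame depth is 27 mm along y. It is built from two vertical stiles running the full outside height and two horizontal rails spanning the gap between the stiles.

C is an open bookshelf. Two side panels, each 24 mm thick, 374 mm deep and 1088 mm tall, stand 1176 mm apart (outside-to-outside). Between them sit 4 shelves, each 20 mm thick and 374 mm deep, spanning the full gap between the sides. The bottom shelf rests on the floor (its underside at z = 0) and the clear gap between one shelf's top and the next shelf's underside is 317 mm.

The picture frame is on top of the stool. The bookshelf is on the floor beside the stool on its +x side.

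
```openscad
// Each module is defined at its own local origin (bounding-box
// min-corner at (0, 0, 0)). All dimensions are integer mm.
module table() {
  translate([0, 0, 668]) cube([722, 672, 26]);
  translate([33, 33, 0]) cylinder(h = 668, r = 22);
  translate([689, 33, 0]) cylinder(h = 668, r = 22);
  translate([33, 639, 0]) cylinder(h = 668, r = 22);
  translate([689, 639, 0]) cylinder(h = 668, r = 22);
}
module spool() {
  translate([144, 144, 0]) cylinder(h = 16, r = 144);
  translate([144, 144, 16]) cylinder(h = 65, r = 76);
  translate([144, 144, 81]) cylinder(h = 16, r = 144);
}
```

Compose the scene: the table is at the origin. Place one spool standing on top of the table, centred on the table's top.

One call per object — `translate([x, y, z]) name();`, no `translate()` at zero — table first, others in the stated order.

table();
translate([217, 192, 694]) spool();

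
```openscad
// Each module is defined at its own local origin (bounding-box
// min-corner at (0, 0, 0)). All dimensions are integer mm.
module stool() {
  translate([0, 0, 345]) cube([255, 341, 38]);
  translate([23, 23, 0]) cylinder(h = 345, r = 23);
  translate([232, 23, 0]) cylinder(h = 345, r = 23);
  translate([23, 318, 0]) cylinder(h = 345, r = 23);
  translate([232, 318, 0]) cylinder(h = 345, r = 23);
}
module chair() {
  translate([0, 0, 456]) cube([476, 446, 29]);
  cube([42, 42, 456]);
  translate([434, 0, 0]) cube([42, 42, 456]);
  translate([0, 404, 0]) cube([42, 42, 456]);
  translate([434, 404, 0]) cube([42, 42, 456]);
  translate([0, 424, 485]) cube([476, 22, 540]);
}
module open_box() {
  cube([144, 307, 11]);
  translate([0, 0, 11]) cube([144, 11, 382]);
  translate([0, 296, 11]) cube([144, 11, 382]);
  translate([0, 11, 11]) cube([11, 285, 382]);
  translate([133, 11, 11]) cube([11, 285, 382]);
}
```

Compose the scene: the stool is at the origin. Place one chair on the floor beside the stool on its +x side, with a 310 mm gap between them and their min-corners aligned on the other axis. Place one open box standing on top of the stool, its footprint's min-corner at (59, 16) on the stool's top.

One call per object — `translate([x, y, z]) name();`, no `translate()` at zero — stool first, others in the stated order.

stool();
translate([565, 0, 0]) chair();
translate([59, 16, 383]) open_box();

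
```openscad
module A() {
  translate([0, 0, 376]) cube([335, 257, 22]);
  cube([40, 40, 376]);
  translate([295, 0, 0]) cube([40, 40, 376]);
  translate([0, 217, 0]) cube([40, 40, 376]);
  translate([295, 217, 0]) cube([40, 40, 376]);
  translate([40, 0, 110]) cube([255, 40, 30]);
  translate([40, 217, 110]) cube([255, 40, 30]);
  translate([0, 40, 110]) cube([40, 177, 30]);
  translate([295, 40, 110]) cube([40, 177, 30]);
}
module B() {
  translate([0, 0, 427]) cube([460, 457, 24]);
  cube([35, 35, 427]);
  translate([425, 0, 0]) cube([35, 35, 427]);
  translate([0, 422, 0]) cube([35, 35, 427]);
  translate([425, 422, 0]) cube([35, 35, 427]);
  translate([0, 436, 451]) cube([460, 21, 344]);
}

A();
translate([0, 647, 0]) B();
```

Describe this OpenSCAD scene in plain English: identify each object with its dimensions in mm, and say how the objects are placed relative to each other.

A is a simple wooden stool: a rectangular seat 335 mm (x) by 257 mm (y), 22 mm thick, top face at z = 398 mm, on four square legs, each 40×40 mm in cross-section. The legs rest on z = 0, each flush with a corner of the seat. Four stretchers, 40 mm wide and 30 mm tall, connect adjacent legs with their undersides at z = 110 mm, each running between the inner faces of the legs it joins and aligned with the legs' outer faces on the other axis.

B is a chair. The seat is a 460×457×24 mm slab with its top at z = 451 mm, on four 35×35 mm corner legs (flush with the seat edges, standing on z = 0). A flat backrest 21 mm thick, 344 mm tall, spans the full seat width and rises from the seat top along its +y edge, rear face flush with the rear of the seat.

The chair is on the floor beside the stool on its +y side.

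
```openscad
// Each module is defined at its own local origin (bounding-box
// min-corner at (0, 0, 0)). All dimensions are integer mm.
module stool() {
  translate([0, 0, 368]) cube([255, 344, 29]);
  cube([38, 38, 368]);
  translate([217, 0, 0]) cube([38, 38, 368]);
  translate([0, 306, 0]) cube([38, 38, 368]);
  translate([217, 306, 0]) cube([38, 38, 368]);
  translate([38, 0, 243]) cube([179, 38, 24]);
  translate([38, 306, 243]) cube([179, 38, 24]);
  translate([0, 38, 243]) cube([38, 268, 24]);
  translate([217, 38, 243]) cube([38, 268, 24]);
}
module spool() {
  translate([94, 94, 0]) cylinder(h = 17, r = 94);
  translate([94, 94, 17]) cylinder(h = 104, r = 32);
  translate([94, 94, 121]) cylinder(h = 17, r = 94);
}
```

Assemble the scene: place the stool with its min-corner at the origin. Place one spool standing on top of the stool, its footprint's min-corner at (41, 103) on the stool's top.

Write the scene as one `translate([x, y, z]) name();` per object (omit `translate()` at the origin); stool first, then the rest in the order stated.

stool();
translate([41, 103, 397]) spool();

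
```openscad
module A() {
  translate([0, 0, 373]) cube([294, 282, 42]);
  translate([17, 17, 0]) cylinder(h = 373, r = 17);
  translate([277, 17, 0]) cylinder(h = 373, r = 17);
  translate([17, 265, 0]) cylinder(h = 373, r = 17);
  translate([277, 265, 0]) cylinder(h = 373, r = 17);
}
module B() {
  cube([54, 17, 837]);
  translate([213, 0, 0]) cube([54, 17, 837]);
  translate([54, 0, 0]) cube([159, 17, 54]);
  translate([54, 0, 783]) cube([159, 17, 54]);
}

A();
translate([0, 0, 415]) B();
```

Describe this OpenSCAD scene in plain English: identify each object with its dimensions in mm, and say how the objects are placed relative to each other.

A is a simple wooden stool: a rectangular seat 294 mm (x) by 282 mm (y), 42 mm thick, top face at z = 415 mm, on four round legs, each 34 mm in diameter. The legs rest on z = 0, each leg's axis is inset half a diameter from the nearest pair of seat edges (so the leg's bounding box is flush with the corner).

B is a rectangular picture frame lying in the x–z plane (depth along y). The opening is 159 mm wide (x) by 729 mm tall (z), surrounded by a border 54 mm wide on all four sides. The frame is 17 mm deep and is made of two full-height vertical stiles with two horizontal rails fitted between them.

The picture frame is on top of the stool.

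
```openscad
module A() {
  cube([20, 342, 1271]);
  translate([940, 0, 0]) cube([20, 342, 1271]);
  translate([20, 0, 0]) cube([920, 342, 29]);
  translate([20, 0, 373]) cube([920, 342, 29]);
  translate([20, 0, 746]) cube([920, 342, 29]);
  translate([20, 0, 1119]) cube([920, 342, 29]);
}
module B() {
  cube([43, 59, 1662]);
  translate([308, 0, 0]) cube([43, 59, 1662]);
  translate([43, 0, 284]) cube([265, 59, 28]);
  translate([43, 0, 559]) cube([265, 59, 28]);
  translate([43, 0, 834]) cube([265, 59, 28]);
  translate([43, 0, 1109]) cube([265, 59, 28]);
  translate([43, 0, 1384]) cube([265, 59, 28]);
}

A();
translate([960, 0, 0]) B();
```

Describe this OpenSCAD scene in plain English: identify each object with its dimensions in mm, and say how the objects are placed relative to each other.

A is an open bookshelf. Two side panels, each 20 mm thick, 342 mm deep and 1271 mm tall, stand 960 mm apart (outside-to-outside). Between them sit 4 shelves, each 29 mm thick and 342 mm deep, spanning the full gap between the sides. The bottom shelf rests on the floor (its underside at z = 0) and the clear gap between one shelf's top and the next shelf's underside is 344 mm.

B is a wooden ladder with two side rails of 43×59 mm section and 1662 mm height, set 351 mm apart overall. Between them run 5 rectangular rungs (59 mm deep, 28 mm thick), front faces flush with the rails' −y face. The bottom of the first rung is 284 mm above the floor and each subsequent rung is 275 mm higher than the one below.

The ladder is against the bookshelf's +x side, with their −y faces flush.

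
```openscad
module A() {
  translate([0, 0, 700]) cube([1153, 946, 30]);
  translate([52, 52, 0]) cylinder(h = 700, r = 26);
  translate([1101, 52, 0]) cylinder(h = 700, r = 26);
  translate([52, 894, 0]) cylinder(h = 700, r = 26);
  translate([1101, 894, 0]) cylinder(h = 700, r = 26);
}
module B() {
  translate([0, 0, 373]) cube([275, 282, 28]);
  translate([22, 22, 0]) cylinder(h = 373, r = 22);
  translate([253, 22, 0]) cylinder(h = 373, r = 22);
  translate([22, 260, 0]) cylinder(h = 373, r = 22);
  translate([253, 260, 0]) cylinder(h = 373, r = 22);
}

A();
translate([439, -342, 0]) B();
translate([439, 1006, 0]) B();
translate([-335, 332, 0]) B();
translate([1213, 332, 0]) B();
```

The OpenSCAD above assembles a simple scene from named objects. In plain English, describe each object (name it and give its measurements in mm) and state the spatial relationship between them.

A is a table with a 1153×946 mm rectangular top, 30 mm thick, top surface at z = 730 mm, supported by four round legs of 52 mm diameter, each leg's bounding box inset 26 mm from the nearest pair of top edges, running from the floor.

B is a simple wooden stool: a rectangular seat 275 mm (x) by 282 mm (y), 28 mm thick, top face at z = 401 mm, on four round legs, each 44 mm in diameter. The legs rest on z = 0, each leg's axis is inset half a diameter from the nearest pair of seat edges (so the leg's bounding box is flush with the corner).

Four stools sit around the table at the −y, +y, −x, +x sides.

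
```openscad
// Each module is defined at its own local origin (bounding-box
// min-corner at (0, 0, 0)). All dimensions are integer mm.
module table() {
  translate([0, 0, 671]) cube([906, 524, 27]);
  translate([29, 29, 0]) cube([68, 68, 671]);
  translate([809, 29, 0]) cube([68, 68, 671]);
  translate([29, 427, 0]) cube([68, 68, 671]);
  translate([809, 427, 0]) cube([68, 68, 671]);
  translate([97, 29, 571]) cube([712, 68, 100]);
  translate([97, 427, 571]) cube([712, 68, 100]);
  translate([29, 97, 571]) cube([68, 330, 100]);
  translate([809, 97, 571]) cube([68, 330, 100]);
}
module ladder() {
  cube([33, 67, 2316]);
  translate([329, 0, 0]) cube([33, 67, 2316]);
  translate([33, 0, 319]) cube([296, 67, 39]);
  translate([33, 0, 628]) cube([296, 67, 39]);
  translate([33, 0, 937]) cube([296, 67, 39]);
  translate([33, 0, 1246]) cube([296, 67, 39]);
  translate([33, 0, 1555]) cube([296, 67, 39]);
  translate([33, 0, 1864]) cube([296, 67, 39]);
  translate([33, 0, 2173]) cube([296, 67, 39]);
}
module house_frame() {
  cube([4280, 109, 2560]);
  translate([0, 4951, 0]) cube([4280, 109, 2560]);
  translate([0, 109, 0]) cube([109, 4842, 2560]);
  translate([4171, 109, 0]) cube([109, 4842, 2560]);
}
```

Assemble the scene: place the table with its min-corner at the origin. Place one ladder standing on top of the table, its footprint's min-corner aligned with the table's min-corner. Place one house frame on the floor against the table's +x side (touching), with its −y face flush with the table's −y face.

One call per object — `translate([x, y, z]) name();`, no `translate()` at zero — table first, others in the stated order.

table();
translate([0, 0, 698]) ladder();
translate([906, 0, 0]) house_frame();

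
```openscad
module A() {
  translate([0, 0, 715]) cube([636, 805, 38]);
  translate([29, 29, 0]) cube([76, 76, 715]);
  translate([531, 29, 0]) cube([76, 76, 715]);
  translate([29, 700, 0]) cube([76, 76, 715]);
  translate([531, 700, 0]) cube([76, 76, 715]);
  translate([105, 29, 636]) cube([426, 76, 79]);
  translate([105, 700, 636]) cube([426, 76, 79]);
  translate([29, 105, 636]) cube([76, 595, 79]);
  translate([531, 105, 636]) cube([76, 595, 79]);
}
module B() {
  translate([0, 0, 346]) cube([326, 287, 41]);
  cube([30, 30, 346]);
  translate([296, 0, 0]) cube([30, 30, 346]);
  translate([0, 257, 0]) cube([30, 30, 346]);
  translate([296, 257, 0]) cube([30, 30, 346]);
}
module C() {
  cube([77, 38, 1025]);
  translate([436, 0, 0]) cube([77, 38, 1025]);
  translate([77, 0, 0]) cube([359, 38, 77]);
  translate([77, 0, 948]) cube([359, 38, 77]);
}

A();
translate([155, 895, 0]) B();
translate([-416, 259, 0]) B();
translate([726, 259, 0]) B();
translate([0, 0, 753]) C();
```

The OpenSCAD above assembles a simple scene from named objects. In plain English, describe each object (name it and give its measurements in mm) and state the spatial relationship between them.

A is a table: top 636 mm (x) × 805 mm (y), 38 mm thick, upper face at z = 753 mm, on four 76×76 mm square legs, each inset 29 mm from the nearest pair of top edges, running from z = 0 to the bottom of the top. Four apron rails, 76 mm thick and 79 mm tall, run between adjacent legs with their top edges flush with the underside of the top and their outer faces flush with the legs' outer faces.

B is a simple wooden stool: a rectangular seat 326 mm (x) by 287 mm (y), 41 mm thick, top face at z = 387 mm, on four square legs, each 30×30 mm in cross-section. The legs rest on z = 0, each flush with a corner of the seat.

C is a picture frame with a 359×871 mm rectangular opening (x by z) and a uniform 77 mm border on every side. Frame depth is 38 mm along y. It is built from two vertical stiles running the full outside height and two horizontal rails spanning the gap between the stiles.

Three stools sit around the table at the +y, −x, +x sides. The picture frame is on top of the table.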